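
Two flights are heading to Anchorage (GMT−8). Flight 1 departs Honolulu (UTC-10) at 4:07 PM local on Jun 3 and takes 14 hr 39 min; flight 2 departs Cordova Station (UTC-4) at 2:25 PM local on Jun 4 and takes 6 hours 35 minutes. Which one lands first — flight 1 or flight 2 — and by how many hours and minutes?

the first, by 8 hours 14 minutes

Flight 1 in UTC: 4:07 PM + 10:00 = 2:07 AM on Jun 4.
+14 hours 39 minutes → arrive 4:46 PM UTC on Jun 4.
Flight 2 in UTC: 2:25 PM + 4:00 = 6:25 PM on Jun 4.
+6 hours 35 minutes → arrive 1:00 AM UTC on Jun 5.
Flight 1 lands earlier by 8 hours 14 minutes.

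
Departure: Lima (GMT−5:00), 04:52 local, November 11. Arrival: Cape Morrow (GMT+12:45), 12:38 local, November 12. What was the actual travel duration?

Cape Morrow is 17:45 ahead of Lima.
Clock-face elapsed time (ignoring zones) is 31 hours 46 minutes.
Actual elapsed = 31 hours 46 minutes − 17:45 = 14 hours 1 minute.

14 hours 1 minute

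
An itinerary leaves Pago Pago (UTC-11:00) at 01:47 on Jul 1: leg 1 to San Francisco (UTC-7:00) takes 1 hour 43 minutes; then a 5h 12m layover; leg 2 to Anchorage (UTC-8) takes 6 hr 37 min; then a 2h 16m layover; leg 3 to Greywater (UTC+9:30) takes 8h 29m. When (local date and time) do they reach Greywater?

22:34 on Jul 2

Convert departure to UTC: 01:47 + 11:00 = 12:47 UTC on Jul 1.
Add 1 hour 43 minutes leg 1 → 14:30 UTC.
Add 5 hours 12 minutes layover in San Francisco → 19:42 UTC.
Add 6 hours 37 minutes leg 2 → 02:19 UTC (Jul 2).
Add 2 hours and 16 minutes layover in Anchorage → 04:35 UTC.
Add 8 hours 29 minutes leg 3 → 13:04 UTC.
Greywater is UTC+9:30, so local arrival = 13:04 + 9:30 = 22:34 on Jul 2.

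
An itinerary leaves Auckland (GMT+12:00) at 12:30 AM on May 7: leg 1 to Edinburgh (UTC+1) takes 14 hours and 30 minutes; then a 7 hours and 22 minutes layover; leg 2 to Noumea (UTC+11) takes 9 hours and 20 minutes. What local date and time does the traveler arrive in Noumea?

6:42 AM on May 8

Convert departure to UTC: 12:30 AM − 12:00 = 12:30 PM UTC on May 6.
Add 14 hours and 30 minutes leg 1 → 3:00 AM UTC (May 7).
Add 7 hours 22 minutes layover in Edinburgh → 10:22 AM UTC.
Add 9 hours 20 minutes leg 2 → 7:42 PM UTC.
Noumea is UTC+11:00, so local arrival = 7:42 PM + 11:00 = 6:42 AM on May 8.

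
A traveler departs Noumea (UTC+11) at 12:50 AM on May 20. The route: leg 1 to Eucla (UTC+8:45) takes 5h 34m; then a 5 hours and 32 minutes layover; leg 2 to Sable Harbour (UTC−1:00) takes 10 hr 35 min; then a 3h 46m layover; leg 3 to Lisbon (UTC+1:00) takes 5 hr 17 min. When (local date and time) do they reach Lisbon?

9:34 PM on May 20

Convert departure to UTC: 12:50 AM − 11:00 = 1:50 PM UTC on May 19.
Add 5 hours 34 minutes leg 1 → 7:24 PM UTC.
Add 5 hours 32 minutes layover in Eucla → 12:56 AM UTC (May 20).
Add 10 hours and 35 minutes leg 2 → 11:31 AM UTC.
Add 3 hours and 46 minutes layover in Sable Harbour → 3:17 PM UTC.
Add 5 hours 17 minutes leg 3 → 8:34 PM UTC.
Lisbon is UTC+1:00, so local arrival = 8:34 PM + 1:00 = 9:34 PM on May 20.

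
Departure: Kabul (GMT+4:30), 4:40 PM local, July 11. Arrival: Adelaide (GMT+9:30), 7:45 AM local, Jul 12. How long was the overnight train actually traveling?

10 hours 5 minutes

Departure in UTC: 4:40 PM − 4:30 = 12:10 PM on Jul 11.
Arrival in UTC: 7:45 AM − 9:30 = 10:15 PM on Jul 11.
Elapsed = 10:15 PM − 12:10 PM = 10 hours 5 minutes.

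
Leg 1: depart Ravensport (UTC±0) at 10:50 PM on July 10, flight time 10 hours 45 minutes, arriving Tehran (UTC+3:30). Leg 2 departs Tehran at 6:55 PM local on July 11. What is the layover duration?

5 hours 50 minutes

Ravensport is at UTC+0, so departure is already 10:50 PM UTC on Jul 10.
Add 10 hours 45 minutes flight time → 9:35 AM UTC (Jul 11).
Tehran is UTC+3:30, so local arrival = 9:35 AM + 3:30 = 1:05 PM on Jul 11.
Layover = 6:55 PM − 1:05 PM = 5 hours 50 minutes.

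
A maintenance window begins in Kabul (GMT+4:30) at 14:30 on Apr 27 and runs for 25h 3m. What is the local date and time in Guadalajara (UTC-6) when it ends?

05:03 on April 28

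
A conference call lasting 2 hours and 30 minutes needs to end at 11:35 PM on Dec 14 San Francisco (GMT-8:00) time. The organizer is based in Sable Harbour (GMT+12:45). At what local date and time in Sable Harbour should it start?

5:50 PM on Dec 15

Target end time in UTC: 11:35 PM + 8:00 = 7:35 AM on Dec 15.
Subtract 2 hours and 30 minutes → start 5:05 AM UTC on Dec 15.
Sable Harbour is UTC+12:45: 5:05 AM + 12:45 = 5:50 PM on Dec 15.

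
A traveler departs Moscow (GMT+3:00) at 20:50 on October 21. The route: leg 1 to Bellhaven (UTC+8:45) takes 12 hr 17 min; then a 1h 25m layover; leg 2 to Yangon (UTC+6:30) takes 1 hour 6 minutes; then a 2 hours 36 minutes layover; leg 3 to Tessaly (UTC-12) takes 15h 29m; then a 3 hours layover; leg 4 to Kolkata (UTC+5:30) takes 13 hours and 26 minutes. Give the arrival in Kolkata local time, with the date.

00:39 on October 24

Convert departure to UTC: 20:50 − 3:00 = 17:50 UTC on Oct 21.
Add 12 hours 17 minutes leg 1 → 06:07 UTC (Oct 22).
Add 1 hour 25 minutes layover in Bellhaven → 07:32 UTC.
Add 1 hour and 6 minutes leg 2 → 08:38 UTC.
Add 2 hours 36 minutes layover in Yangon → 11:14 UTC.
Add 15 hours 29 minutes leg 3 → 02:43 UTC (Oct 23).
Add 3 hours layover in Tessaly → 05:43 UTC.
Add 13 hours and 26 minutes leg 4 → 19:09 UTC.
Kolkata is UTC+5:30, so local arrival = 19:09 + 5:30 = 00:39 on Oct 24.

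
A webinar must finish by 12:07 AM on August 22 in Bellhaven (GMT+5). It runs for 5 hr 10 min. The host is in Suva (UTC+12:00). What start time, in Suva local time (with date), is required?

1:57 AM on August 22

Target end time in UTC: 12:07 AM − 5:00 = 7:07 PM on Aug 21.
Subtract 5 hours and 10 minutes → start 1:57 PM UTC on Aug 21.
Suva is UTC+12:00: 1:57 PM + 12:00 = 1:57 AM on Aug 22.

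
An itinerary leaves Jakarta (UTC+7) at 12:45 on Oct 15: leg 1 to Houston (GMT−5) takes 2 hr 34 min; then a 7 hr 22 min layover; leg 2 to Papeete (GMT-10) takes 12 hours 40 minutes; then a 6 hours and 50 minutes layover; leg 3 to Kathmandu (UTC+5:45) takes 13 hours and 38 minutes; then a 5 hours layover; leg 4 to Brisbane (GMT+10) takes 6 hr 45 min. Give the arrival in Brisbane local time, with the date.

Convert departure to UTC: 12:45 − 7:00 = 05:45 UTC on Oct 15.
Add 2 hours and 34 minutes leg 1 → 08:19 UTC.
Add 7 hours and 22 minutes layover in Houston → 15:41 UTC.
Add 12 hours and 40 minutes leg 2 → 04:21 UTC (Oct 16).
Add 6 hours and 50 minutes layover in Papeete → 11:11 UTC.
Add 13 hours 38 minutes leg 3 → 00:49 UTC (Oct 17).
Add 5 hours layover in Kathmandu → 05:49 UTC.
Add 6 hours 45 minutes leg 4 → 12:34 UTC.
Brisbane is UTC+10:00, so local arrival = 12:34 + 10:00 = 22:34 on Oct 17.

22:34 on Oct 17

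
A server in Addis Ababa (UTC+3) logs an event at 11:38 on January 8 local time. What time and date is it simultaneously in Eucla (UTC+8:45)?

Eucla is 5:45 ahead of Addis Ababa.
Shift by the zone difference: 11:38 + 5:45 = 17:23 on Jan 8 in Eucla.

17:23 on Jan 8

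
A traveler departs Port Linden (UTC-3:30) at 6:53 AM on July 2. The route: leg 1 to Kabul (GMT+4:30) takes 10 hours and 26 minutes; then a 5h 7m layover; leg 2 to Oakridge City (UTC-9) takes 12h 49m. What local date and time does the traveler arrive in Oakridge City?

5:45 AM on July 3

Convert departure to UTC: 6:53 AM + 3:30 = 10:23 AM UTC on Jul 2.
Add 10 hours 26 minutes leg 1 → 8:49 PM UTC.
Add 5 hours and 7 minutes layover in Kabul → 1:56 AM UTC (Jul 3).
Add 12 hours 49 minutes leg 2 → 2:45 PM UTC.
Oakridge City is UTC−9:00, so local arrival = 2:45 PM − 9:00 = 5:45 AM on Jul 3.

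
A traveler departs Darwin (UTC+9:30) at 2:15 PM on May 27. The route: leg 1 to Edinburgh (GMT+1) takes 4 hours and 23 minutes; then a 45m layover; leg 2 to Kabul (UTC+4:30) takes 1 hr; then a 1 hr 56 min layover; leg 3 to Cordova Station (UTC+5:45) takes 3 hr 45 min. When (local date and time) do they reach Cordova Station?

Convert departure to UTC: 2:15 PM − 9:30 = 4:45 AM UTC on May 27.
Add 4 hours and 23 minutes leg 1 → 9:08 AM UTC.
Add 45 minutes layover in Edinburgh → 9:53 AM UTC.
Add 1 hour leg 2 → 10:53 AM UTC.
Add 1 hour and 56 minutes layover in Kabul → 12:49 PM UTC.
Add 3 hours 45 minutes leg 3 → 4:34 PM UTC.
Cordova Station is UTC+5:45, so local arrival = 4:34 PM + 5:45 = 10:19 PM on May 27.

10:19 PM on May 27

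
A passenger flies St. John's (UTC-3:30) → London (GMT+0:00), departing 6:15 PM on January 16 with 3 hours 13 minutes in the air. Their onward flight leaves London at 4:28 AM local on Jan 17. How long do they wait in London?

3 hours 30 minutes

Convert departure to UTC: 6:15 PM + 3:30 = 9:45 PM UTC on Jan 16.
Add 3 hours 13 minutes flight time → 12:58 AM UTC (Jan 17).
London is UTC+0, so local arrival is the same: 12:58 AM on Jan 17.
Layover = 4:28 AM − 12:58 AM = 3 hours 30 minutes.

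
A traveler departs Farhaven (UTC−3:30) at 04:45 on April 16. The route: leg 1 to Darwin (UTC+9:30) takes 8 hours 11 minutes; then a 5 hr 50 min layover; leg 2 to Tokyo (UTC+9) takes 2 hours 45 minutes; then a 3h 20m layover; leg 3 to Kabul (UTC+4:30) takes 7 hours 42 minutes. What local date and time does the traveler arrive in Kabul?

16:33 on April 17

Convert departure to UTC: 04:45 + 3:30 = 08:15 UTC on Apr 16.
Add 8 hours and 11 minutes leg 1 → 16:26 UTC.
Add 5 hours and 50 minutes layover in Darwin → 22:16 UTC.
Add 2 hours and 45 minutes leg 2 → 01:01 UTC (Apr 17).
Add 3 hours 20 minutes layover in Tokyo → 04:21 UTC.
Add 7 hours 42 minutes leg 3 → 12:03 UTC.
Kabul is UTC+4:30, so local arrival = 12:03 + 4:30 = 16:33 on Apr 17.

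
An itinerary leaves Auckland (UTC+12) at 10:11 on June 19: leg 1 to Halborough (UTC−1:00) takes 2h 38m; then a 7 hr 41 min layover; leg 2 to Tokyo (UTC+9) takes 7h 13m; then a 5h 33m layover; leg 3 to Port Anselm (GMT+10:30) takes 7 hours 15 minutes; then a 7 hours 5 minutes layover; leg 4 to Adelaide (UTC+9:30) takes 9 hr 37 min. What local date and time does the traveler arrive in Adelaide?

Convert departure to UTC: 10:11 − 12:00 = 22:11 UTC on Jun 18.
Add 2 hours and 38 minutes leg 1 → 00:49 UTC (Jun 19).
Add 7 hours and 41 minutes layover in Halborough → 08:30 UTC.
Add 7 hours 13 minutes leg 2 → 15:43 UTC.
Add 5 hours and 33 minutes layover in Tokyo → 21:16 UTC.
Add 7 hours and 15 minutes leg 3 → 04:31 UTC (Jun 20).
Add 7 hours 5 minutes layover in Port Anselm → 11:36 UTC.
Add 9 hours 37 minutes leg 4 → 21:13 UTC.
Adelaide is UTC+9:30, so local arrival = 21:13 + 9:30 = 06:43 on Jun 21.

06:43 on Jun 21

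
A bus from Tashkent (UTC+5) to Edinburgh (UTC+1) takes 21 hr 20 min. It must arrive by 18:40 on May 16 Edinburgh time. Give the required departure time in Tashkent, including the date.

01:20 on May 16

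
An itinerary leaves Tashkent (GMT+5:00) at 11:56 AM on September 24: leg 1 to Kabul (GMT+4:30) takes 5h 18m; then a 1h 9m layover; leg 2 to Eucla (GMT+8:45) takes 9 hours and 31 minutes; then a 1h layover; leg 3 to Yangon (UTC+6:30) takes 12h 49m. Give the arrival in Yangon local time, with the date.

Convert departure to UTC: 11:56 AM − 5:00 = 6:56 AM UTC on Sep 24.
Add 5 hours 18 minutes leg 1 → 12:14 PM UTC.
Add 1 hour and 9 minutes layover in Kabul → 1:23 PM UTC.
Add 9 hours and 31 minutes leg 2 → 10:54 PM UTC.
Add 1 hour layover in Eucla → 11:54 PM UTC.
Add 12 hours 49 minutes leg 3 → 12:43 PM UTC (Sep 25).
Yangon is UTC+6:30, so local arrival = 12:43 PM + 6:30 = 7:13 PM on Sep 25.

7:13 PM on September 25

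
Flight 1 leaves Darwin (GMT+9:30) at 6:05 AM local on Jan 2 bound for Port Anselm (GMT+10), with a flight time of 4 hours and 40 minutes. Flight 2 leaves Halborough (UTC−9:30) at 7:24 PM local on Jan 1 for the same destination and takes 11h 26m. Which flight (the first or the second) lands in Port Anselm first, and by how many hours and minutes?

the first, by 15 hours 5 minutes

Flight 1 in UTC: 6:05 AM − 9:30 = 8:35 PM on Jan 1.
+4 hours 40 minutes → arrive 1:15 AM UTC on Jan 2.
Flight 2 in UTC: 7:24 PM + 9:30 = 4:54 AM on Jan 2.
+11 hours 26 minutes → arrive 4:20 PM UTC on Jan 2.
Flight 1 lands earlier by 15 hours 5 minutes.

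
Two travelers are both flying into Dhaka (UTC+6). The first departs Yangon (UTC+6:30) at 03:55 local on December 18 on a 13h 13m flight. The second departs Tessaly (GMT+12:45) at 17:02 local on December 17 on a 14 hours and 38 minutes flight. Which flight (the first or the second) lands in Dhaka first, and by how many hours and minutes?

Flight 1 in UTC: 03:55 − 6:30 = 21:25 on Dec 17.
+13 hours 13 minutes → arrive 10:38 UTC on Dec 18.
Flight 2 in UTC: 17:02 − 12:45 = 04:17 on Dec 17.
+14 hours 38 minutes → arrive 18:55 UTC on Dec 17.
Flight 2 lands earlier by 15 hours 43 minutes.

the second, by 15 hours 43 minutes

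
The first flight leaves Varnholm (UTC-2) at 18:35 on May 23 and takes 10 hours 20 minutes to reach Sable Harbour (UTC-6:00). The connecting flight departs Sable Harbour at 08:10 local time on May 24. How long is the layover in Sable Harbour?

Convert departure to UTC: 18:35 + 2:00 = 20:35 UTC on May 23.
Add 10 hours and 20 minutes flight time → 06:55 UTC (May 24).
Sable Harbour is UTC−6:00, so local arrival = 06:55 − 6:00 = 00:55 on May 24.
Layover = 08:10 − 00:55 = 7 hours 15 minutes.

7 hours 15 minutes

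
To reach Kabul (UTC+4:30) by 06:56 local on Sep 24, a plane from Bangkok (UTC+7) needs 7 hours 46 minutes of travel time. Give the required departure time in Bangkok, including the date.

01:40 on Sep 24

Target arrival in UTC: 06:56 − 4:30 = 02:26 on Sep 24.
Subtract 7 hours 46 minutes → departure 18:40 UTC on Sep 23.
Bangkok is UTC+7:00: 18:40 + 7:00 = 01:40 on Sep 24.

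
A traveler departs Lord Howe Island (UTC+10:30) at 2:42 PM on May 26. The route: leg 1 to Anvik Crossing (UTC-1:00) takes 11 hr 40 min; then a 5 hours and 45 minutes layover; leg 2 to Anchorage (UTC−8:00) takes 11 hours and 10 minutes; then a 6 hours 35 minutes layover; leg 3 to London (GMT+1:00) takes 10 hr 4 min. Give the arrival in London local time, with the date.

Convert departure to UTC: 2:42 PM − 10:30 = 4:12 AM UTC on May 26.
Add 11 hours and 40 minutes leg 1 → 3:52 PM UTC.
Add 5 hours and 45 minutes layover in Anvik Crossing → 9:37 PM UTC.
Add 11 hours 10 minutes leg 2 → 8:47 AM UTC (May 27).
Add 6 hours and 35 minutes layover in Anchorage → 3:22 PM UTC.
Add 10 hours 4 minutes leg 3 → 1:26 AM UTC (May 28).
London is UTC+1:00, so local arrival = 1:26 AM + 1:00 = 2:26 AM on May 28.

2:26 AM on May 28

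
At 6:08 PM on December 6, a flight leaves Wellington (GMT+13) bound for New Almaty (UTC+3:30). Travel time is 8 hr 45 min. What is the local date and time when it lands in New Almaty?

5:23 PM on December 6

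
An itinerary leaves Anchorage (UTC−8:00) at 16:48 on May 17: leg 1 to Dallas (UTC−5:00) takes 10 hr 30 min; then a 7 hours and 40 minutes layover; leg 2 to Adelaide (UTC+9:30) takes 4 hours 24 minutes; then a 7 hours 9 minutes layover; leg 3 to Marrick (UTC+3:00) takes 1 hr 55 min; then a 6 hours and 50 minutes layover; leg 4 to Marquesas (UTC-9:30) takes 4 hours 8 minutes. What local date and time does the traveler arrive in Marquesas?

09:54 on May 19

Convert departure to UTC: 16:48 + 8:00 = 00:48 UTC on May 18.
Add 10 hours and 30 minutes leg 1 → 11:18 UTC.
Add 7 hours and 40 minutes layover in Dallas → 18:58 UTC.
Add 4 hours 24 minutes leg 2 → 23:22 UTC.
Add 7 hours and 9 minutes layover in Adelaide → 06:31 UTC (May 19).
Add 1 hour and 55 minutes leg 3 → 08:26 UTC.
Add 6 hours and 50 minutes layover in Marrick → 15:16 UTC.
Add 4 hours and 8 minutes leg 4 → 19:24 UTC.
Marquesas is UTC−9:30, so local arrival = 19:24 − 9:30 = 09:54 on May 19.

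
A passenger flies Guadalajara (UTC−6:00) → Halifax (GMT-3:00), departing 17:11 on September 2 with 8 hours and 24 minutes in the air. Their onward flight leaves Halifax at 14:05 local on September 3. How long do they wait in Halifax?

9 hours 30 minutes

Convert departure to UTC: 17:11 + 6:00 = 23:11 UTC on Sep 2.
Add 8 hours and 24 minutes flight time → 07:35 UTC (Sep 3).
Halifax is UTC−3:00, so local arrival = 07:35 − 3:00 = 04:35 on Sep 3.
Layover = 14:05 − 04:35 = 9 hours 30 minutes.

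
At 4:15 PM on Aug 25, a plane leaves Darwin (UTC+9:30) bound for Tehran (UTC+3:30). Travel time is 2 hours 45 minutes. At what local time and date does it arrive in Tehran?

1:00 PM on Aug 25

Tehran is 6:00 behind Darwin.
After 2 hours and 45 minutes it is 7:00 PM in Darwin.
Shift by the zone difference: 7:00 PM − 6:00 = 1:00 PM on Aug 25 in Tehran.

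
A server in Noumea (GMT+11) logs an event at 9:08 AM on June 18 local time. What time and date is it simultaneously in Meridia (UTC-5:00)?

5:08 PM on Jun 17

Meridia is 16:00 behind Noumea.
Shift by the zone difference: 9:08 AM − 16:00 = 5:08 PM on Jun 17 in Meridia.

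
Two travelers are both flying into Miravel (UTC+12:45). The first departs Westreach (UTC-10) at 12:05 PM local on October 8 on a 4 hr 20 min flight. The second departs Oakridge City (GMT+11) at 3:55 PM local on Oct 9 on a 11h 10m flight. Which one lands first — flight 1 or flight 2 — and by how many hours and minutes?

the first, by 13 hours 40 minutes

Flight 1 in UTC: 12:05 PM + 10:00 = 10:05 PM on Oct 8.
+4 hours and 20 minutes → arrive 2:25 AM UTC on Oct 9.
Flight 2 in UTC: 3:55 PM − 11:00 = 4:55 AM on Oct 9.
+11 hours and 10 minutes → arrive 4:05 PM UTC on Oct 9.
Flight 1 lands earlier by 13 hours 40 minutes.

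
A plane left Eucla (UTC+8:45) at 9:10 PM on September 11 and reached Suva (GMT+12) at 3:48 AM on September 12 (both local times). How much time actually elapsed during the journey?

3 hours 23 minutes

Departure in UTC: 9:10 PM − 8:45 = 12:25 PM on Sep 11.
Arrival in UTC: 3:48 AM − 12:00 = 3:48 PM on Sep 11.
Elapsed = 3:48 PM − 12:25 PM = 3 hours 23 minutes.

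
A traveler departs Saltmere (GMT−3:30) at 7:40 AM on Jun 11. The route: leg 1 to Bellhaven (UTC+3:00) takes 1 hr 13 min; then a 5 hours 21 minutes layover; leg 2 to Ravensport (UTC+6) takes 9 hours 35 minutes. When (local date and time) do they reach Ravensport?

Convert departure to UTC: 7:40 AM + 3:30 = 11:10 AM UTC on Jun 11.
Add 1 hour 13 minutes leg 1 → 12:23 PM UTC.
Add 5 hours 21 minutes layover in Bellhaven → 5:44 PM UTC.
Add 9 hours 35 minutes leg 2 → 3:19 AM UTC (Jun 12).
Ravensport is UTC+6:00, so local arrival = 3:19 AM + 6:00 = 9:19 AM on Jun 12.

9:19 AM on June 12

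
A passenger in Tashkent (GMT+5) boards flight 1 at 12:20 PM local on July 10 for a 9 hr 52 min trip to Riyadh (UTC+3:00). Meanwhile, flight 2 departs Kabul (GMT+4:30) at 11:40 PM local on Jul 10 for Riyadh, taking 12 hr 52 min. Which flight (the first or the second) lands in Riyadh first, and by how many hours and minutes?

Flight 1 in UTC: 12:20 PM − 5:00 = 7:20 AM on Jul 10.
+9 hours 52 minutes → arrive 5:12 PM UTC on Jul 10.
Flight 2 in UTC: 11:40 PM − 4:30 = 7:10 PM on Jul 10.
+12 hours 52 minutes → arrive 8:02 AM UTC on Jul 11.
Flight 1 lands earlier by 14 hours 50 minutes.

the first, by 14 hours 50 minutes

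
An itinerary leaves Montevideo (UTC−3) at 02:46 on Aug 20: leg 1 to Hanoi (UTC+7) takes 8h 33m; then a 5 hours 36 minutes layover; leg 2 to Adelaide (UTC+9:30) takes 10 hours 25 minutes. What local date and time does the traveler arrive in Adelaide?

Convert departure to UTC: 02:46 + 3:00 = 05:46 UTC on Aug 20.
Add 8 hours 33 minutes leg 1 → 14:19 UTC.
Add 5 hours 36 minutes layover in Hanoi → 19:55 UTC.
Add 10 hours 25 minutes leg 2 → 06:20 UTC (Aug 21).
Adelaide is UTC+9:30, so local arrival = 06:20 + 9:30 = 15:50 on Aug 21.

15:50 on Aug 21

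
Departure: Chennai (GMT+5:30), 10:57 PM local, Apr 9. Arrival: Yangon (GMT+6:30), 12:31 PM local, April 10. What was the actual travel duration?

12 hours 34 minutes

Yangon is 1:00 ahead of Chennai.
Clock-face elapsed time (ignoring zones) is 13 hours 34 minutes.
Actual elapsed = 13 hours 34 minutes − 1:00 = 12 hours 34 minutes.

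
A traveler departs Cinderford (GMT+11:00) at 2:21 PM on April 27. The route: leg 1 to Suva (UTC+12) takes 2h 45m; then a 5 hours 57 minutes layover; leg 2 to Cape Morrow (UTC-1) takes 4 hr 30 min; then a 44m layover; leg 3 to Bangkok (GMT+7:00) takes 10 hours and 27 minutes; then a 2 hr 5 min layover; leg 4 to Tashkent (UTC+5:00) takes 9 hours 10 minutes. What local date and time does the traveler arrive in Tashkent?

Convert departure to UTC: 2:21 PM − 11:00 = 3:21 AM UTC on Apr 27.
Add 2 hours and 45 minutes leg 1 → 6:06 AM UTC.
Add 5 hours and 57 minutes layover in Suva → 12:03 PM UTC.
Add 4 hours 30 minutes leg 2 → 4:33 PM UTC.
Add 44 minutes layover in Cape Morrow → 5:17 PM UTC.
Add 10 hours and 27 minutes leg 3 → 3:44 AM UTC (Apr 28).
Add 2 hours 5 minutes layover in Bangkok → 5:49 AM UTC.
Add 9 hours 10 minutes leg 4 → 2:59 PM UTC.
Tashkent is UTC+5:00, so local arrival = 2:59 PM + 5:00 = 7:59 PM on Apr 28.

7:59 PM on Apr 28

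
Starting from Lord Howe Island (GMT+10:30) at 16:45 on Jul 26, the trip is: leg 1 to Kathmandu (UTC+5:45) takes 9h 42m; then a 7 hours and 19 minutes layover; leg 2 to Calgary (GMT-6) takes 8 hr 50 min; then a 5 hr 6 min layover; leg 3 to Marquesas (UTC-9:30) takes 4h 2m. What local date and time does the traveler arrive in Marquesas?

07:44 on Jul 27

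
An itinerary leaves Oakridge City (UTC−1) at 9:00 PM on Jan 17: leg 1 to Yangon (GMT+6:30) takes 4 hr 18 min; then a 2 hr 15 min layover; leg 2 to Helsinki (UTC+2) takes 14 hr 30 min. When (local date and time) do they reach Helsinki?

9:03 PM on January 18

Convert departure to UTC: 9:00 PM + 1:00 = 10:00 PM UTC on Jan 17.
Add 4 hours and 18 minutes leg 1 → 2:18 AM UTC (Jan 18).
Add 2 hours 15 minutes layover in Yangon → 4:33 AM UTC.
Add 14 hours 30 minutes leg 2 → 7:03 PM UTC.
Helsinki is UTC+2:00, so local arrival = 7:03 PM + 2:00 = 9:03 PM on Jan 18.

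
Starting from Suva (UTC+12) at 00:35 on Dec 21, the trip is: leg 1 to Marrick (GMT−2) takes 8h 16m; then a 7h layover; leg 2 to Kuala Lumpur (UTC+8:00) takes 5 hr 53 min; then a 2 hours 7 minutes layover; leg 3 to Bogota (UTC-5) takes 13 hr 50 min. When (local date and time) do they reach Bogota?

Convert departure to UTC: 00:35 − 12:00 = 12:35 UTC on Dec 20.
Add 8 hours 16 minutes leg 1 → 20:51 UTC.
Add 7 hours layover in Marrick → 03:51 UTC (Dec 21).
Add 5 hours and 53 minutes leg 2 → 09:44 UTC.
Add 2 hours 7 minutes layover in Kuala Lumpur → 11:51 UTC.
Add 13 hours and 50 minutes leg 3 → 01:41 UTC (Dec 22).
Bogota is UTC−5:00, so local arrival = 01:41 − 5:00 = 20:41 on Dec 21.

20:41 on December 21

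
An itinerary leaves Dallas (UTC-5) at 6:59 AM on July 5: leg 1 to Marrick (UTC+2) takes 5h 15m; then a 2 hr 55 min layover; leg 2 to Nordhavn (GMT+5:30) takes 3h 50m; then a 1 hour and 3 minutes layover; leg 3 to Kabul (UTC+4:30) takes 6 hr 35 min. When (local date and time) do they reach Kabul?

12:07 PM on July 6

Convert departure to UTC: 6:59 AM + 5:00 = 11:59 AM UTC on Jul 5.
Add 5 hours 15 minutes leg 1 → 5:14 PM UTC.
Add 2 hours 55 minutes layover in Marrick → 8:09 PM UTC.
Add 3 hours 50 minutes leg 2 → 11:59 PM UTC.
Add 1 hour 3 minutes layover in Nordhavn → 1:02 AM UTC (Jul 6).
Add 6 hours and 35 minutes leg 3 → 7:37 AM UTC.
Kabul is UTC+4:30, so local arrival = 7:37 AM + 4:30 = 12:07 PM on Jul 6.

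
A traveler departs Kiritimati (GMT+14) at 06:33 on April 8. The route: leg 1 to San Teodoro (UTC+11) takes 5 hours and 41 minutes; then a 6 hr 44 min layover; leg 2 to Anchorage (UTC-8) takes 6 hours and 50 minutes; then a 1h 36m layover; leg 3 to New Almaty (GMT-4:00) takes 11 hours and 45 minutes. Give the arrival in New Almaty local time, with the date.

21:09 on April 8

Convert departure to UTC: 06:33 − 14:00 = 16:33 UTC on Apr 7.
Add 5 hours and 41 minutes leg 1 → 22:14 UTC.
Add 6 hours 44 minutes layover in San Teodoro → 04:58 UTC (Apr 8).
Add 6 hours 50 minutes leg 2 → 11:48 UTC.
Add 1 hour and 36 minutes layover in Anchorage → 13:24 UTC.
Add 11 hours and 45 minutes leg 3 → 01:09 UTC (Apr 9).
New Almaty is UTC−4:00, so local arrival = 01:09 − 4:00 = 21:09 on Apr 8.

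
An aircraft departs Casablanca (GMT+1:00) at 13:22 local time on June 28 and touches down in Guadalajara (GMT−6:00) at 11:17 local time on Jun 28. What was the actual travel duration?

4 hours 55 minutes

Departure in UTC: 13:22 − 1:00 = 12:22 on Jun 28.
Arrival in UTC: 11:17 + 6:00 = 17:17 on Jun 28.
Elapsed = 17:17 − 12:22 = 4 hours 55 minutes.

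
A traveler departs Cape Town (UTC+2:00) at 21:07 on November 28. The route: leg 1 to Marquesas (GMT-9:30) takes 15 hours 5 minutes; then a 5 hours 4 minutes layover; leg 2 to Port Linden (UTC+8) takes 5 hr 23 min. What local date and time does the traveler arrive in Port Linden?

Convert departure to UTC: 21:07 − 2:00 = 19:07 UTC on Nov 28.
Add 15 hours and 5 minutes leg 1 → 10:12 UTC (Nov 29).
Add 5 hours and 4 minutes layover in Marquesas → 15:16 UTC.
Add 5 hours and 23 minutes leg 2 → 20:39 UTC.
Port Linden is UTC+8:00, so local arrival = 20:39 + 8:00 = 04:39 on Nov 30.

04:39 on Nov 30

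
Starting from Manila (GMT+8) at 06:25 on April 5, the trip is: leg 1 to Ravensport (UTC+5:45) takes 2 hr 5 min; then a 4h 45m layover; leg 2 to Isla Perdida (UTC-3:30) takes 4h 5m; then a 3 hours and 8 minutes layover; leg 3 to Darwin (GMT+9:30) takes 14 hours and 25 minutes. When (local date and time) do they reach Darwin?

12:23 on April 6

Convert departure to UTC: 06:25 − 8:00 = 22:25 UTC on Apr 4.
Add 2 hours and 5 minutes leg 1 → 00:30 UTC (Apr 5).
Add 4 hours 45 minutes layover in Ravensport → 05:15 UTC.
Add 4 hours and 5 minutes leg 2 → 09:20 UTC.
Add 3 hours and 8 minutes layover in Isla Perdida → 12:28 UTC.
Add 14 hours and 25 minutes leg 3 → 02:53 UTC (Apr 6).
Darwin is UTC+9:30, so local arrival = 02:53 + 9:30 = 12:23 on Apr 6.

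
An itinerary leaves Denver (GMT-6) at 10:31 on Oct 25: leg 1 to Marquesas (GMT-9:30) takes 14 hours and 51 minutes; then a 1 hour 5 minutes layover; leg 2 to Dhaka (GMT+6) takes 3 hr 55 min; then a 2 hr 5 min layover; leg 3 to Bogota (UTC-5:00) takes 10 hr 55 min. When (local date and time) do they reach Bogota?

20:22 on October 26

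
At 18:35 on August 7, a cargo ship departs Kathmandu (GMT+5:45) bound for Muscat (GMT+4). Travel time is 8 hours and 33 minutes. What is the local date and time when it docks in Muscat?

01:23 on August 8

Muscat is 1:45 behind Kathmandu.
After 8 hours 33 minutes it is 03:08 (Aug 8) in Kathmandu.
Shift by the zone difference: 03:08 − 1:45 = 01:23 on Aug 8 in Muscat.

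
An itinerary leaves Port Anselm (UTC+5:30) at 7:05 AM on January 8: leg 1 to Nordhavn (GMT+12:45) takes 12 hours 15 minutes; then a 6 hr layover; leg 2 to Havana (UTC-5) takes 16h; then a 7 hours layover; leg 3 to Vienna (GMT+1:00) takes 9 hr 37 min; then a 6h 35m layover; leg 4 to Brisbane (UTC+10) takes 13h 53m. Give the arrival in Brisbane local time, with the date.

10:55 AM on January 11

Convert departure to UTC: 7:05 AM − 5:30 = 1:35 AM UTC on Jan 8.
Add 12 hours and 15 minutes leg 1 → 1:50 PM UTC.
Add 6 hours layover in Nordhavn → 7:50 PM UTC.
Add 16 hours leg 2 → 11:50 AM UTC (Jan 9).
Add 7 hours layover in Havana → 6:50 PM UTC.
Add 9 hours 37 minutes leg 3 → 4:27 AM UTC (Jan 10).
Add 6 hours 35 minutes layover in Vienna → 11:02 AM UTC.
Add 13 hours and 53 minutes leg 4 → 12:55 AM UTC (Jan 11).
Brisbane is UTC+10:00, so local arrival = 12:55 AM + 10:00 = 10:55 AM on Jan 11.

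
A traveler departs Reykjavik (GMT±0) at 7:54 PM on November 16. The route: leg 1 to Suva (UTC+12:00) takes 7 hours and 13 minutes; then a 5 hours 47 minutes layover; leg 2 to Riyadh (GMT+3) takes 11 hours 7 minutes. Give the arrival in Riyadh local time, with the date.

Reykjavik is at UTC+0, so departure is already 7:54 PM UTC on Nov 16.
Add 7 hours 13 minutes leg 1 → 3:07 AM UTC (Nov 17).
Add 5 hours 47 minutes layover in Suva → 8:54 AM UTC.
Add 11 hours and 7 minutes leg 2 → 8:01 PM UTC.
Riyadh is UTC+3:00, so local arrival = 8:01 PM + 3:00 = 11:01 PM on Nov 17.

11:01 PM on Nov 17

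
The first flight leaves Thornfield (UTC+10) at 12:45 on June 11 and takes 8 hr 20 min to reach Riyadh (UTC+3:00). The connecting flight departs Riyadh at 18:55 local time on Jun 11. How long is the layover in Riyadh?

4 hours 50 minutes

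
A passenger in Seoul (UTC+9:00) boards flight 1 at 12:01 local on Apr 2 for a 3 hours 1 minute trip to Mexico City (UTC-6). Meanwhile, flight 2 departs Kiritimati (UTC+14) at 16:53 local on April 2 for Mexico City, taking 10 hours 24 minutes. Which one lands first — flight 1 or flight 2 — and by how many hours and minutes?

the first, by 7 hours 15 minutes

Flight 1 in UTC: 12:01 − 9:00 = 03:01 on Apr 2.
+3 hours 1 minute → arrive 06:02 UTC on Apr 2.
Flight 2 in UTC: 16:53 − 14:00 = 02:53 on Apr 2.
+10 hours 24 minutes → arrive 13:17 UTC on Apr 2.
Flight 1 lands earlier by 7 hours 15 minutes.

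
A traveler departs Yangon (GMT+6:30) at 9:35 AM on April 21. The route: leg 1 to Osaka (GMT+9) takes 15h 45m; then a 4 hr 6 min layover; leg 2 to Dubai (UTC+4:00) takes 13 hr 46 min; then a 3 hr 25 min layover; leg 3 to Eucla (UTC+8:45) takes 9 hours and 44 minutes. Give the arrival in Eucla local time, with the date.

Convert departure to UTC: 9:35 AM − 6:30 = 3:05 AM UTC on Apr 21.
Add 15 hours 45 minutes leg 1 → 6:50 PM UTC.
Add 4 hours 6 minutes layover in Osaka → 10:56 PM UTC.
Add 13 hours and 46 minutes leg 2 → 12:42 PM UTC (Apr 22).
Add 3 hours 25 minutes layover in Dubai → 4:07 PM UTC.
Add 9 hours 44 minutes leg 3 → 1:51 AM UTC (Apr 23).
Eucla is UTC+8:45, so local arrival = 1:51 AM + 8:45 = 10:36 AM on Apr 23.

10:36 AM on Apr 23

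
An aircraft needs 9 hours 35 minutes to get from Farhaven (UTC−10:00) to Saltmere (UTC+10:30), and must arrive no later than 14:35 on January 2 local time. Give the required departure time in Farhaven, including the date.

08:30 on January 1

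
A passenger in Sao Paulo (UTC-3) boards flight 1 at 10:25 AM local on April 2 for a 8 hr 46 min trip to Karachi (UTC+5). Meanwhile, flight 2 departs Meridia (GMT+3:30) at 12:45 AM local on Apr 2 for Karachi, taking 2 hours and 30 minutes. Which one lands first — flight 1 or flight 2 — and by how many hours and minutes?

Flight 1 in UTC: 10:25 AM + 3:00 = 1:25 PM on Apr 2.
+8 hours and 46 minutes → arrive 10:11 PM UTC on Apr 2.
Flight 2 in UTC: 12:45 AM − 3:30 = 9:15 PM on Apr 1.
+2 hours 30 minutes → arrive 11:45 PM UTC on Apr 1.
Flight 2 lands earlier by 22 hours 26 minutes.

the second, by 22 hours 26 minutes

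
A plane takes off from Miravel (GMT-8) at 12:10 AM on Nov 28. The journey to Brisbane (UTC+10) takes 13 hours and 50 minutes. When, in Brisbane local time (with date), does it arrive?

Convert departure to UTC: 12:10 AM + 8:00 = 8:10 AM UTC on Nov 28.
Add 13 hours and 50 minutes travel time → 10:00 PM UTC.
Brisbane is UTC+10:00, so local arrival = 10:00 PM + 10:00 = 8:00 AM on Nov 29.

8:00 AM on November 29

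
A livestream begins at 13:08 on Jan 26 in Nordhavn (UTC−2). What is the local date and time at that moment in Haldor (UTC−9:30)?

05:38 on January 26

Haldor is 7:30 behind Nordhavn.
Shift by the zone difference: 13:08 − 7:30 = 05:38 on Jan 26 in Haldor.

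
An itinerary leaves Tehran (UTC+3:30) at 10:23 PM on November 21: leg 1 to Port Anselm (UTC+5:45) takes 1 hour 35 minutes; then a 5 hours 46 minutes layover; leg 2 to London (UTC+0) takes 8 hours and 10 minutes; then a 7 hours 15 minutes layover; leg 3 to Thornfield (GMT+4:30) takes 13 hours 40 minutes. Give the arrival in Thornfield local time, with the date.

Convert departure to UTC: 10:23 PM − 3:30 = 6:53 PM UTC on Nov 21.
Add 1 hour 35 minutes leg 1 → 8:28 PM UTC.
Add 5 hours and 46 minutes layover in Port Anselm → 2:14 AM UTC (Nov 22).
Add 8 hours and 10 minutes leg 2 → 10:24 AM UTC.
Add 7 hours 15 minutes layover in London → 5:39 PM UTC.
Add 13 hours 40 minutes leg 3 → 7:19 AM UTC (Nov 23).
Thornfield is UTC+4:30, so local arrival = 7:19 AM + 4:30 = 11:49 AM on Nov 23.

11:49 AM on Nov 23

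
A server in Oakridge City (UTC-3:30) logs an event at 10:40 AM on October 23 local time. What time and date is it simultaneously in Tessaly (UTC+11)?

In UTC: 10:40 AM + 3:30 = 2:10 PM on Oct 23.
Tessaly is UTC+11:00: 2:10 PM + 11:00 = 1:10 AM on Oct 24.

1:10 AM on October 24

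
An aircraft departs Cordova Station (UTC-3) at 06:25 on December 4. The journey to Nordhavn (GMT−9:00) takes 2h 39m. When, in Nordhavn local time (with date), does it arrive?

Convert departure to UTC: 06:25 + 3:00 = 09:25 UTC on Dec 4.
Add 2 hours 39 minutes travel time → 12:04 UTC.
Nordhavn is UTC−9:00, so local arrival = 12:04 − 9:00 = 03:04 on Dec 4.

03:04 on December 4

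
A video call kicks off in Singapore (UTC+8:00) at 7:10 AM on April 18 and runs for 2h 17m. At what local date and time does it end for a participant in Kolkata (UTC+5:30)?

6:57 AM on April 18

Convert start to UTC: 7:10 AM − 8:00 = 11:10 PM UTC on Apr 17.
Add 2 hours 17 minutes duration → 1:27 AM UTC (Apr 18).
Kolkata is UTC+5:30, so local end time = 1:27 AM + 5:30 = 6:57 AM on Apr 18.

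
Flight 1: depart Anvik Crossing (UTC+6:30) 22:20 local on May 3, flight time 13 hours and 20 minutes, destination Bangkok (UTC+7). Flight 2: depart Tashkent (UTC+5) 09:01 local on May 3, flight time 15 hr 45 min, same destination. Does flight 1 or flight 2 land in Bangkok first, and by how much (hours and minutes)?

the second, by 9 hours 24 minutes

Flight 1 in UTC: 22:20 − 6:30 = 15:50 on May 3.
+13 hours 20 minutes → arrive 05:10 UTC on May 4.
Flight 2 in UTC: 09:01 − 5:00 = 04:01 on May 3.
+15 hours 45 minutes → arrive 19:46 UTC on May 3.
Flight 2 lands earlier by 9 hours 24 minutes.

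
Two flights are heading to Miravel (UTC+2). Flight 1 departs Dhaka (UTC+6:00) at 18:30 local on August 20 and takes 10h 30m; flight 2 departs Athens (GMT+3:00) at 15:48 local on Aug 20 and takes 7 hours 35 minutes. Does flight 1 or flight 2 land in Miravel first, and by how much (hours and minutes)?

Flight 1 in UTC: 18:30 − 6:00 = 12:30 on Aug 20.
+10 hours 30 minutes → arrive 23:00 UTC on Aug 20.
Flight 2 in UTC: 15:48 − 3:00 = 12:48 on Aug 20.
+7 hours 35 minutes → arrive 20:23 UTC on Aug 20.
Flight 2 lands earlier by 2 hours 37 minutes.

the second, by 2 hours 37 minutes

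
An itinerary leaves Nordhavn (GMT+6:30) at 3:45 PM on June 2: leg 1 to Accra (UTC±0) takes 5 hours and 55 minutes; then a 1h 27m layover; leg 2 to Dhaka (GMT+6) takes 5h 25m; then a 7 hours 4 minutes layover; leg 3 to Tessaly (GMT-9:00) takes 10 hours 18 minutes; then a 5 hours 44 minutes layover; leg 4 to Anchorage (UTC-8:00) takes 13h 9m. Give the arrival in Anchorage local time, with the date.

Convert departure to UTC: 3:45 PM − 6:30 = 9:15 AM UTC on Jun 2.
Add 5 hours 55 minutes leg 1 → 3:10 PM UTC.
Add 1 hour 27 minutes layover in Accra → 4:37 PM UTC.
Add 5 hours 25 minutes leg 2 → 10:02 PM UTC.
Add 7 hours and 4 minutes layover in Dhaka → 5:06 AM UTC (Jun 3).
Add 10 hours and 18 minutes leg 3 → 3:24 PM UTC.
Add 5 hours 44 minutes layover in Tessaly → 9:08 PM UTC.
Add 13 hours and 9 minutes leg 4 → 10:17 AM UTC (Jun 4).
Anchorage is UTC−8:00, so local arrival = 10:17 AM − 8:00 = 2:17 AM on Jun 4.

2:17 AM on Jun 4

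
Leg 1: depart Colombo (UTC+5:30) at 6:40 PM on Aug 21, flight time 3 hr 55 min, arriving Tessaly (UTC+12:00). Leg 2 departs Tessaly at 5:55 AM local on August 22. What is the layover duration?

Convert departure to UTC: 6:40 PM − 5:30 = 1:10 PM UTC on Aug 21.
Add 3 hours and 55 minutes flight time → 5:05 PM UTC.
Tessaly is UTC+12:00, so local arrival = 5:05 PM + 12:00 = 5:05 AM on Aug 22.
Layover = 5:55 AM − 5:05 AM = 50 minutes.

50 minutes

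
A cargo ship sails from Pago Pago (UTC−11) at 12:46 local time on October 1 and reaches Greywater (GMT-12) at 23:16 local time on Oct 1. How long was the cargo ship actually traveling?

11 hours 30 minutes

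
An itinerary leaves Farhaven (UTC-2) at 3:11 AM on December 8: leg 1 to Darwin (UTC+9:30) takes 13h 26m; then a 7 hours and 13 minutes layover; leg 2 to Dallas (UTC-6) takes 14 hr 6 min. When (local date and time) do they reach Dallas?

9:56 AM on Dec 9

Convert departure to UTC: 3:11 AM + 2:00 = 5:11 AM UTC on Dec 8.
Add 13 hours 26 minutes leg 1 → 6:37 PM UTC.
Add 7 hours and 13 minutes layover in Darwin → 1:50 AM UTC (Dec 9).
Add 14 hours 6 minutes leg 2 → 3:56 PM UTC.
Dallas is UTC−6:00, so local arrival = 3:56 PM − 6:00 = 9:56 AM on Dec 9.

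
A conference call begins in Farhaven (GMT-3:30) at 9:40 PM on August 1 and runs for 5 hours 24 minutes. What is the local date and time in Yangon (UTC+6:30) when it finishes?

Yangon is 10:00 ahead of Farhaven.
After 5 hours 24 minutes it is 3:04 AM (Aug 2) in Farhaven.
Shift by the zone difference: 3:04 AM + 10:00 = 1:04 PM on Aug 2 in Yangon.

1:04 PM on Aug 2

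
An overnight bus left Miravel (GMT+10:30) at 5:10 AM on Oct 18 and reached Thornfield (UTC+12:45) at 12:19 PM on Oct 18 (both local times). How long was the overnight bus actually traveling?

4 hours 54 minutes

Thornfield is 2:15 ahead of Miravel.
Clock-face elapsed time (ignoring zones) is 7 hours 9 minutes.
Actual elapsed = 7 hours 9 minutes − 2:15 = 4 hours 54 minutes.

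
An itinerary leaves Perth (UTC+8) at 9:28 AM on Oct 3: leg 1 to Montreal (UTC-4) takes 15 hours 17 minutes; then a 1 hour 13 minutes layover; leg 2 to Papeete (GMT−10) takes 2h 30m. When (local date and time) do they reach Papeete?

Convert departure to UTC: 9:28 AM − 8:00 = 1:28 AM UTC on Oct 3.
Add 15 hours and 17 minutes leg 1 → 4:45 PM UTC.
Add 1 hour 13 minutes layover in Montreal → 5:58 PM UTC.
Add 2 hours 30 minutes leg 2 → 8:28 PM UTC.
Papeete is UTC−10:00, so local arrival = 8:28 PM − 10:00 = 10:28 AM on Oct 3.

10:28 AM on Oct 3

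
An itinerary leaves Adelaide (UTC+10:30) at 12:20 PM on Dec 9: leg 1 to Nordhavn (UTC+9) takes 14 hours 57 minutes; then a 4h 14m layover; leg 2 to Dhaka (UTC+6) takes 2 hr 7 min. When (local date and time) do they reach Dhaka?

Convert departure to UTC: 12:20 PM − 10:30 = 1:50 AM UTC on Dec 9.
Add 14 hours and 57 minutes leg 1 → 4:47 PM UTC.
Add 4 hours 14 minutes layover in Nordhavn → 9:01 PM UTC.
Add 2 hours 7 minutes leg 2 → 11:08 PM UTC.
Dhaka is UTC+6:00, so local arrival = 11:08 PM + 6:00 = 5:08 AM on Dec 10.

5:08 AM on December 10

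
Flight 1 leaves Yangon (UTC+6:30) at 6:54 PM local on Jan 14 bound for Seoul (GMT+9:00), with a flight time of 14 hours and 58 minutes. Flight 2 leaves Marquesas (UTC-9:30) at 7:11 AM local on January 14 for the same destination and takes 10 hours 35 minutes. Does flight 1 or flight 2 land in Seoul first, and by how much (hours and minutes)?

Flight 1 in UTC: 6:54 PM − 6:30 = 12:24 PM on Jan 14.
+14 hours and 58 minutes → arrive 3:22 AM UTC on Jan 15.
Flight 2 in UTC: 7:11 AM + 9:30 = 4:41 PM on Jan 14.
+10 hours and 35 minutes → arrive 3:16 AM UTC on Jan 15.
Flight 2 lands earlier by 6 minutes.

the second, by 6 minutes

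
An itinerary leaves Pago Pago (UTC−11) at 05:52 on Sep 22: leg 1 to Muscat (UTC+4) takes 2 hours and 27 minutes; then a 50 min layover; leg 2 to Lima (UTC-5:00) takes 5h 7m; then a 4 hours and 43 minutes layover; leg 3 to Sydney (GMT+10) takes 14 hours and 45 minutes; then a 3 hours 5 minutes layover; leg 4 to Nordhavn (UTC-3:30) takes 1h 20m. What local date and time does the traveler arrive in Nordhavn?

Convert departure to UTC: 05:52 + 11:00 = 16:52 UTC on Sep 22.
Add 2 hours 27 minutes leg 1 → 19:19 UTC.
Add 50 minutes layover in Muscat → 20:09 UTC.
Add 5 hours and 7 minutes leg 2 → 01:16 UTC (Sep 23).
Add 4 hours and 43 minutes layover in Lima → 05:59 UTC.
Add 14 hours and 45 minutes leg 3 → 20:44 UTC.
Add 3 hours and 5 minutes layover in Sydney → 23:49 UTC.
Add 1 hour 20 minutes leg 4 → 01:09 UTC (Sep 24).
Nordhavn is UTC−3:30, so local arrival = 01:09 − 3:30 = 21:39 on Sep 23.

21:39 on September 23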